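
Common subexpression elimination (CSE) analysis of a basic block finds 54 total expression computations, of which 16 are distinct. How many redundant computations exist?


CSE count = total expressions - unique expressions
= 54 - 16 = 38

38


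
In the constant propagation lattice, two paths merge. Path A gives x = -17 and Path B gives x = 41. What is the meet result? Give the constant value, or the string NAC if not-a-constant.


Meet operation: if both paths give the same constant, result is that constant; if they differ, result is NAC (not-a-constant).
Path A: -17, Path B: 41 -> differ
Result: not-a-constant -> NAC

NAC


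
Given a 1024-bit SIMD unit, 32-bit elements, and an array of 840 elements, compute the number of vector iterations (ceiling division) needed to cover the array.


Width = 1024 / 32 = 32 elements per vector op
Iterations = ceil(840 / 32) = 27

27


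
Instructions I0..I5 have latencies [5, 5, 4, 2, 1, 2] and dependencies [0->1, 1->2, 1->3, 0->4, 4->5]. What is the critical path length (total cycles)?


Compute longest path through dependency graph: dist(Ik) = max over predecessors of dist + latency(Ik).
dist(I0) = latency 5 = 5
dist(I1) = dist(I0) + 5 = 5 + 5 = 10
dist(I2) = dist(I1) + 4 = 10 + 4 = 14
dist(I3) = dist(I1) + 2 = 10 + 2 = 12
dist(I4) = dist(I0) + 1 = 5 + 1 = 6
dist(I5) = dist(I4) + 2 = 6 + 2 = 8
Critical path = max dist = 14

14


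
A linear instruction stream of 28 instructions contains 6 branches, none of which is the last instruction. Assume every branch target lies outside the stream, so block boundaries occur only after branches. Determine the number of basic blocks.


With no in-sequence branch targets, the leaders are the first instruction plus the instruction after each branch.
Number of basic blocks = branches + 1
= 6 + 1 = 7

7


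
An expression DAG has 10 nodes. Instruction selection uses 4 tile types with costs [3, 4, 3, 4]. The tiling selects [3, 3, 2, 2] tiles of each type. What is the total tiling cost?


Total cost = sum(count_i * cost_i)
= 3*3 + 3*4 + 2*3 + 2*4
= 35

35


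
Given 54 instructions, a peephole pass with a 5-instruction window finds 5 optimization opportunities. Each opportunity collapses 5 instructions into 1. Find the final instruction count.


Each match removes 4 instructions.
Total removed = 5 * 4 = 20
Remaining = 54 - 20 = 34

34


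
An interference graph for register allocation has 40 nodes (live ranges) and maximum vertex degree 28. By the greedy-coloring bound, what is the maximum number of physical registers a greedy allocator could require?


Greedy coloring never needs more than (max_degree + 1) colors: when coloring a vertex, at most max_degree neighbors are already colored.
Upper bound = 28 + 1 = 29

29


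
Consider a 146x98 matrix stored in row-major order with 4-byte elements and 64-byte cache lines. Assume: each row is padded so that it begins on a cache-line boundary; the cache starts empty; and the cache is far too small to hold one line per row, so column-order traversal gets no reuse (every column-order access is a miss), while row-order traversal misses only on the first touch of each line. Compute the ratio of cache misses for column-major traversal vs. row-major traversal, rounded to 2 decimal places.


Each row occupies 98 * 4 = 392 bytes and starts on a line boundary, so it spans ceil(392 / 64) = 7 cache lines.
Row-major traversal misses (one per line touched): 146 * ceil(98 * 4 / 64) = 1022
Column-major traversal misses (no reuse, every access misses): 146 * 98 = 14308
Ratio = 14308 / 1022 = 14.0

14.0


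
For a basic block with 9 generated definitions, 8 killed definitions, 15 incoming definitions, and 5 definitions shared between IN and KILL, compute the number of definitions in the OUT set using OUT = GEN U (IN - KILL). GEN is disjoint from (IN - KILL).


IN - KILL: 15 - 5 = 10 surviving definitions
OUT = GEN + surviving = 9 + 10 = 19

19


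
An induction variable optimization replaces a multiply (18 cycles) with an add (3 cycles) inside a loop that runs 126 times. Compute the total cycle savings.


Per-iteration saving = 18 - 3 = 15
Total saved = 126 * 15 = 1890

1890


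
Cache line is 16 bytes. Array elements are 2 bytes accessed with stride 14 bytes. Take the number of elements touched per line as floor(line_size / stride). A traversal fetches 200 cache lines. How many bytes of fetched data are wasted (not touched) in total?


Elements per line = floor(16 / 14) = 1
Bytes used per line = 1 * 2 = 2
Wasted per line = 16 - 2 = 14
Total wasted = 14 * 200 = 2800

2800


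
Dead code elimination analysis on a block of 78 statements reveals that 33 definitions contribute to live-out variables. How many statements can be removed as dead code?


Dead code = total statements - live definitions
= 78 - 33 = 45

45


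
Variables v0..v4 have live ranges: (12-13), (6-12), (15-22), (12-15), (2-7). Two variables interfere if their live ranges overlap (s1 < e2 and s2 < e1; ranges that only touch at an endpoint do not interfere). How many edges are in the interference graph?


Check all pairs for overlapping intervals.
Two intervals (s1,e1) and (s2,e2) overlap if s1 < e2 and s2 < e1.
v0 (12-13) vs v1..v4: overlaps v3 -> 1
v1 (6-12) vs v2..v4: overlaps v4 -> 1
v2 (15-22) vs v3..v4: overlaps none -> 0
v3 (12-15) vs v4: overlaps none -> 0
Total overlapping pairs = 1 + 1 + 0 + 0 = 2

2


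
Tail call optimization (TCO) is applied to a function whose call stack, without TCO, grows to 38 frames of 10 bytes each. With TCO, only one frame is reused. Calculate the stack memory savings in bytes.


Without TCO: 38 * 10 = 380 bytes
With TCO: reuse 1 frame = 10 bytes
Savings = 380 - 10 = 370

370


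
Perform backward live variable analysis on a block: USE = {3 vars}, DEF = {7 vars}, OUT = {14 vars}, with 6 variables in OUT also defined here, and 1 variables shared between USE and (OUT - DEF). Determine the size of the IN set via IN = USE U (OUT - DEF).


OUT - DEF: 14 - 6 = 8
|IN| = |USE| + |OUT - DEF| - |USE ∩ (OUT - DEF)| = 3 + 8 - 1 = 10

10


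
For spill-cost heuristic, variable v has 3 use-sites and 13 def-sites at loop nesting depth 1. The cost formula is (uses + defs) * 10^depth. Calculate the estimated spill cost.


uses + defs = 3 + 13 = 16
10^1 = 10
Spill cost = 16 * 10 = 160

160


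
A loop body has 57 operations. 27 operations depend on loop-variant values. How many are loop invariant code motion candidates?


Invariant candidates = total - loop-dependent
= 57 - 27 = 30

30


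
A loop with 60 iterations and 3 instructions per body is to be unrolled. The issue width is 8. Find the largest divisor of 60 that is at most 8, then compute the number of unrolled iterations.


Largest divisor of 60 <= 8 is 6
New iterations = 60 / 6 = 10

10


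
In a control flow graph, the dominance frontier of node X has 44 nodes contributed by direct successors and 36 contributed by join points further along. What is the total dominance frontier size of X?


DF(X) = direct successor contributions + join point contributions
= 44 + 36 = 80

80


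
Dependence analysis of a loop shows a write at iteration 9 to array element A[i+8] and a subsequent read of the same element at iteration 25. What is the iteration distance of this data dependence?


Distance = read iteration - write iteration
= 25 - 9 = 16

16


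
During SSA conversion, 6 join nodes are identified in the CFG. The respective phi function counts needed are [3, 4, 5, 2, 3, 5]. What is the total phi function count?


Total phi functions = sum of phi functions at each join node
= 3 + 4 + 5 + 2 + 3 + 5 = 22

22


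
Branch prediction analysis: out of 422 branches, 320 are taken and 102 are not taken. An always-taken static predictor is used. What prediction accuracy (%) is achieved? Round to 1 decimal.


Predictor: always-taken
Correct predictions = 320
Accuracy = 320 / 422 * 100 = 75.8%

75.8


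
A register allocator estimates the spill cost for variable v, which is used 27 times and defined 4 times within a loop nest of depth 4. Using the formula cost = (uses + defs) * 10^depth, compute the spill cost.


uses + defs = 27 + 4 = 31
10^4 = 10000
Spill cost = 31 * 10000 = 310000

310000


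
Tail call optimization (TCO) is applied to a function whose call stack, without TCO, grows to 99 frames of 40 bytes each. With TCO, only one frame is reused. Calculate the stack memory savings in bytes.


Without TCO: 99 * 40 = 3960 bytes
With TCO: reuse 1 frame = 40 bytes
Savings = 3960 - 40 = 3920

3920


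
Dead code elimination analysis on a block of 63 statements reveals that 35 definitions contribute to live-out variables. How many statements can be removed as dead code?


Dead code = total statements - live definitions
= 63 - 35 = 28

28


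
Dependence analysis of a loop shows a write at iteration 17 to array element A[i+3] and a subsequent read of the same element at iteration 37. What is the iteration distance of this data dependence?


Distance = read iteration - write iteration
= 37 - 17 = 20

20


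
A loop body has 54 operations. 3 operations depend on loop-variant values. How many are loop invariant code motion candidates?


Invariant candidates = total - loop-dependent
= 54 - 3 = 51

51


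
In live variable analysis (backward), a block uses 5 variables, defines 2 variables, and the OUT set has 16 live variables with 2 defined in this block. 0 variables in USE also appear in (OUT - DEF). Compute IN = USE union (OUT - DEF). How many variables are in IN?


OUT - DEF: 16 - 2 = 14
|IN| = |USE| + |OUT - DEF| - |USE ∩ (OUT - DEF)| = 5 + 14 - 0 = 19

19


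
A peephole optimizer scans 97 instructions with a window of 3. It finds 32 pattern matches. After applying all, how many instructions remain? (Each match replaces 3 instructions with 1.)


Each match removes 2 instructions.
Total removed = 32 * 2 = 64
Remaining = 97 - 64 = 33

33


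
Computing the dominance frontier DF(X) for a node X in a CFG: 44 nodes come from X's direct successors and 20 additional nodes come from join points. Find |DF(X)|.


DF(X) = direct successor contributions + join point contributions
= 44 + 20 = 64

64


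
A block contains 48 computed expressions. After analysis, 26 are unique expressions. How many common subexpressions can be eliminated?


CSE count = total expressions - unique expressions
= 48 - 26 = 22

22


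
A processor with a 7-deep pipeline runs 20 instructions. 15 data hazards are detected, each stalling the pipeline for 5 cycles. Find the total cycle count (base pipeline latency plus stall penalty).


Base cycles = 7 + 20 - 1 = 26
Total stalls = 15 * 5 = 75
Total = 26 + 75 = 101

101


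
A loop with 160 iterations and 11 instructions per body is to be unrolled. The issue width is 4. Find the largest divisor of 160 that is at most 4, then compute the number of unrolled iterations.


Largest divisor of 160 <= 4 is 4
New iterations = 160 / 4 = 40

40


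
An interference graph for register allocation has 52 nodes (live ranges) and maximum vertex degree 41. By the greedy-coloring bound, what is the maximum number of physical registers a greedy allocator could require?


Greedy coloring never needs more than (max_degree + 1) colors: when coloring a vertex, at most max_degree neighbors are already colored.
Upper bound = 41 + 1 = 42

42


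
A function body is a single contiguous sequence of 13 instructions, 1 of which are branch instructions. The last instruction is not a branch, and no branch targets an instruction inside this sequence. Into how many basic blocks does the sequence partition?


With no in-sequence branch targets, the leaders are the first instruction plus the instruction after each branch.
Number of basic blocks = branches + 1
= 1 + 1 = 2

2


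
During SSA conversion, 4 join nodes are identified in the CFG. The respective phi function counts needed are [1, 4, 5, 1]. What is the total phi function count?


Total phi functions = sum of phi functions at each join node
= 1 + 4 + 5 + 1 = 11

11


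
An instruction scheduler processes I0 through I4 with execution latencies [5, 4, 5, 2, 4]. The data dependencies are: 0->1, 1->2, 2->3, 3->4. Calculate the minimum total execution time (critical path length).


Compute longest path through dependency graph: dist(Ik) = max over predecessors of dist + latency(Ik).
dist(I0) = latency 5 = 5
dist(I1) = dist(I0) + 4 = 5 + 4 = 9
dist(I2) = dist(I1) + 5 = 9 + 5 = 14
dist(I3) = dist(I2) + 2 = 14 + 2 = 16
dist(I4) = dist(I3) + 4 = 16 + 4 = 20
Critical path = max dist = 20

20


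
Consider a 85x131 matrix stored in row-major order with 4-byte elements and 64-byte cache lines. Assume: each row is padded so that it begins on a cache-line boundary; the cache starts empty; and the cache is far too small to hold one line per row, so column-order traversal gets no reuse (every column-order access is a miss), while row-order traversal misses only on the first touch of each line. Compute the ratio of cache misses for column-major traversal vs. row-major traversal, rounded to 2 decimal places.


Each row occupies 131 * 4 = 524 bytes and starts on a line boundary, so it spans ceil(524 / 64) = 9 cache lines.
Row-major traversal misses (one per line touched): 85 * ceil(131 * 4 / 64) = 765
Column-major traversal misses (no reuse, every access misses): 85 * 131 = 11135
Ratio = 11135 / 765 = 14.56

14.56


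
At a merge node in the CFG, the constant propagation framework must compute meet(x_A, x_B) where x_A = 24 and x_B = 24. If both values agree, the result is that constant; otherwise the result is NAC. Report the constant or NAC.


Meet operation: if both paths give the same constant, result is that constant; if they differ, result is NAC (not-a-constant).
Path A: 24, Path B: 24 -> equal
Result: constant -> 24

24


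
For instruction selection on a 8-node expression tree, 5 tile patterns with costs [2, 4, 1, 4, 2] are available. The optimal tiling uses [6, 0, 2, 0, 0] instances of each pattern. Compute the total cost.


Total cost = sum(count_i * cost_i)
= 6*2 + 0*4 + 2*1 + 0*4 + 0*2
= 14

14


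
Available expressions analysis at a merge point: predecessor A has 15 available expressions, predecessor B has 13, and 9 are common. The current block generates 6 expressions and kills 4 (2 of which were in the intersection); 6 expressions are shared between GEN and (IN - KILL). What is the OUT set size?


IN = intersection of predecessors = 9
IN - KILL = 9 - 2 = 7
|OUT| = |GEN| + |IN - KILL| - |GEN ∩ (IN - KILL)| = 6 + 7 - 6 = 7

7


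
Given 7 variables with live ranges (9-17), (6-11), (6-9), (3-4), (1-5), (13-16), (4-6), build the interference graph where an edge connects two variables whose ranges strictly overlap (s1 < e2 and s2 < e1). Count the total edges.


Check all pairs for overlapping intervals.
Two intervals (s1,e1) and (s2,e2) overlap if s1 < e2 and s2 < e1.
v0 (9-17) vs v1..v6: overlaps v1, v5 -> 2
v1 (6-11) vs v2..v6: overlaps v2 -> 1
v2 (6-9) vs v3..v6: overlaps none -> 0
v3 (3-4) vs v4..v6: overlaps v4 -> 1
v4 (1-5) vs v5..v6: overlaps v6 -> 1
v5 (13-16) vs v6: overlaps none -> 0
Total overlapping pairs = 2 + 1 + 0 + 1 + 1 + 0 = 5

5


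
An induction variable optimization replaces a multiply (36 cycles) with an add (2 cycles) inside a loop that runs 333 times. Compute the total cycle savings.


Per-iteration saving = 36 - 2 = 34
Total saved = 333 * 34 = 11322

11322


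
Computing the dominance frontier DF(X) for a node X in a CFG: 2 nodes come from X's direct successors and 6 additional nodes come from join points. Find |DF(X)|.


DF(X) = direct successor contributions + join point contributions
= 2 + 6 = 8

8


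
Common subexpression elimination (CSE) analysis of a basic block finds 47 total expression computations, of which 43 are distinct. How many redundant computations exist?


CSE count = total expressions - unique expressions
= 47 - 43 = 4

4


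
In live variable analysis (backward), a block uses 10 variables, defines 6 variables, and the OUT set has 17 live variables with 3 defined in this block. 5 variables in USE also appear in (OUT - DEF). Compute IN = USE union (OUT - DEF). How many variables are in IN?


OUT - DEF: 17 - 3 = 14
|IN| = |USE| + |OUT - DEF| - |USE ∩ (OUT - DEF)| = 10 + 14 - 5 = 19

19


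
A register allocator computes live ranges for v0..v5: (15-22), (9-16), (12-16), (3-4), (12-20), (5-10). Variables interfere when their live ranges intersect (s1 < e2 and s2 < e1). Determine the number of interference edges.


Check all pairs for overlapping intervals.
Two intervals (s1,e1) and (s2,e2) overlap if s1 < e2 and s2 < e1.
v0 (15-22) vs v1..v5: overlaps v1, v2, v4 -> 3
v1 (9-16) vs v2..v5: overlaps v2, v4, v5 -> 3
v2 (12-16) vs v3..v5: overlaps v4 -> 1
v3 (3-4) vs v4..v5: overlaps none -> 0
v4 (12-20) vs v5: overlaps none -> 0
Total overlapping pairs = 3 + 3 + 1 + 0 + 0 = 7

7


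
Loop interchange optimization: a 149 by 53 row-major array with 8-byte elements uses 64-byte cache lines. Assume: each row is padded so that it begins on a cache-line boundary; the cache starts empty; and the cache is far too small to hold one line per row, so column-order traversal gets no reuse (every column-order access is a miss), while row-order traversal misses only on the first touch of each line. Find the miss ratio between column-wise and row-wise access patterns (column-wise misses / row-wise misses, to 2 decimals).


Each row occupies 53 * 8 = 424 bytes and starts on a line boundary, so it spans ceil(424 / 64) = 7 cache lines.
Row-major traversal misses (one per line touched): 149 * ceil(53 * 8 / 64) = 1043
Column-major traversal misses (no reuse, every access misses): 149 * 53 = 7897
Ratio = 7897 / 1043 = 7.57

7.57


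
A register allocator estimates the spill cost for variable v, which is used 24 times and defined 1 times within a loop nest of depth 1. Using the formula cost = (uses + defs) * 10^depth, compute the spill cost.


uses + defs = 24 + 1 = 25
10^1 = 10
Spill cost = 25 * 10 = 250

250


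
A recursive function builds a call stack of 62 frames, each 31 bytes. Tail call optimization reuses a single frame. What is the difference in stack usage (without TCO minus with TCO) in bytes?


Without TCO: 62 * 31 = 1922 bytes
With TCO: reuse 1 frame = 31 bytes
Savings = 1922 - 31 = 1891

1891


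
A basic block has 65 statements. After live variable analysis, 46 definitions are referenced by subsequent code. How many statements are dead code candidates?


Dead code = total statements - live definitions
= 65 - 46 = 19

19


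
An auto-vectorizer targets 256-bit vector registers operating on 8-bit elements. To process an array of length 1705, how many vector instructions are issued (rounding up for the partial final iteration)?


Width = 256 / 8 = 32 elements per vector op
Iterations = ceil(1705 / 32) = 54

54


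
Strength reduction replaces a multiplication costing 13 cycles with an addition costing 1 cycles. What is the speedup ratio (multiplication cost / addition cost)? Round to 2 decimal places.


Ratio = mult_cost / add_cost = 13 / 1 = 13.0

13.0


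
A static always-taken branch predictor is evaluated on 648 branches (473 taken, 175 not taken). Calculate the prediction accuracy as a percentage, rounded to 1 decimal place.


Predictor: always-taken
Correct predictions = 473
Accuracy = 473 / 648 * 100 = 73.0%

73.0


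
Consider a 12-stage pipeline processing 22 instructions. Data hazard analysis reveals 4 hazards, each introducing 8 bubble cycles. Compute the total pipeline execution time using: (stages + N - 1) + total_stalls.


Base cycles = 12 + 22 - 1 = 33
Total stalls = 4 * 8 = 32
Total = 33 + 32 = 65

65


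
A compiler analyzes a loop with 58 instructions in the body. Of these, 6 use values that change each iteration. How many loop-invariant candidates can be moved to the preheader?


Invariant candidates = total - loop-dependent
= 58 - 6 = 52

52


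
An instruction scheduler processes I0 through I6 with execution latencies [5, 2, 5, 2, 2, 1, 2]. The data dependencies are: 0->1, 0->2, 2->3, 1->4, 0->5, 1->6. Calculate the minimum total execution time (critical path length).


Compute longest path through dependency graph: dist(Ik) = max over predecessors of dist + latency(Ik).
dist(I0) = latency 5 = 5
dist(I1) = dist(I0) + 2 = 5 + 2 = 7
dist(I2) = dist(I0) + 5 = 5 + 5 = 10
dist(I3) = dist(I2) + 2 = 10 + 2 = 12
dist(I4) = dist(I1) + 2 = 7 + 2 = 9
dist(I5) = dist(I0) + 1 = 5 + 1 = 6
dist(I6) = dist(I1) + 2 = 7 + 2 = 9
Critical path = max dist = 12

12


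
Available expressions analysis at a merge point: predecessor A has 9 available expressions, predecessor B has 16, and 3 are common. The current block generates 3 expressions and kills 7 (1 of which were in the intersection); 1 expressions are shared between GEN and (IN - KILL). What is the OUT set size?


IN = intersection of predecessors = 3
IN - KILL = 3 - 1 = 2
|OUT| = |GEN| + |IN - KILL| - |GEN ∩ (IN - KILL)| = 3 + 2 - 1 = 4

4


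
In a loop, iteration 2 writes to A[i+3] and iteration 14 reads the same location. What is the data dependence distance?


Distance = read iteration - write iteration
= 14 - 2 = 12

12


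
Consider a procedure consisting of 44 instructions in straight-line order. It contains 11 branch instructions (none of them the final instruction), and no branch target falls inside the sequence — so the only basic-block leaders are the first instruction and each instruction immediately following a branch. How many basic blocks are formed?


With no in-sequence branch targets, the leaders are the first instruction plus the instruction after each branch.
Number of basic blocks = branches + 1
= 11 + 1 = 12

12


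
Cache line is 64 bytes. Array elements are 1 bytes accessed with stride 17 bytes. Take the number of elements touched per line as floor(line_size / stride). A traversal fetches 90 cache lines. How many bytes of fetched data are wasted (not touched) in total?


Elements per line = floor(64 / 17) = 3
Bytes used per line = 3 * 1 = 3
Wasted per line = 64 - 3 = 61
Total wasted = 61 * 90 = 5490

5490


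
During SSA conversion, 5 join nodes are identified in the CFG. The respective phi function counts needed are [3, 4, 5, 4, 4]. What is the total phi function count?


Total phi functions = sum of phi functions at each join node
= 3 + 4 + 5 + 4 + 4 = 20

20


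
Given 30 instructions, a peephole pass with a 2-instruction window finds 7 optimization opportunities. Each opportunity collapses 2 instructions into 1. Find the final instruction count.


Each match removes 1 instructions.
Total removed = 7 * 1 = 7
Remaining = 30 - 7 = 23

23


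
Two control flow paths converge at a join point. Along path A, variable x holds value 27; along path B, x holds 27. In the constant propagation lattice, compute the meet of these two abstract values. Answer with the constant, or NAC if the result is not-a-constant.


Meet operation: if both paths give the same constant, result is that constant; if they differ, result is NAC (not-a-constant).
Path A: 27, Path B: 27 -> equal
Result: constant -> 27

27


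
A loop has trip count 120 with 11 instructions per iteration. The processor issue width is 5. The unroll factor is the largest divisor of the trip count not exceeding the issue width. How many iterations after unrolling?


Largest divisor of 120 <= 5 is 5
New iterations = 120 / 5 = 24

24


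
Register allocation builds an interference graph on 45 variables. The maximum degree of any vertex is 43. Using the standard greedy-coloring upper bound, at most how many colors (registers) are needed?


Greedy coloring never needs more than (max_degree + 1) colors: when coloring a vertex, at most max_degree neighbors are already colored.
Upper bound = 43 + 1 = 44

44


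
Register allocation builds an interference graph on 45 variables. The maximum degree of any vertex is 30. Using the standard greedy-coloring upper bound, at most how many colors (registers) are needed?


Greedy coloring never needs more than (max_degree + 1) colors: when coloring a vertex, at most max_degree neighbors are already colored.
Upper bound = 30 + 1 = 31

31


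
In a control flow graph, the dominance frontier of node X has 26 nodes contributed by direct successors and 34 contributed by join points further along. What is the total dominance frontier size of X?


DF(X) = direct successor contributions + join point contributions
= 26 + 34 = 60

60


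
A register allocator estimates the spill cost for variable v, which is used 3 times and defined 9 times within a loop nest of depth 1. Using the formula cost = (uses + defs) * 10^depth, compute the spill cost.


uses + defs = 3 + 9 = 12
10^1 = 10
Spill cost = 12 * 10 = 120

120


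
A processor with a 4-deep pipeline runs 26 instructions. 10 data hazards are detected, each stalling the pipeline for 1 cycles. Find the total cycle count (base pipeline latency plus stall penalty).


Base cycles = 4 + 26 - 1 = 29
Total stalls = 10 * 1 = 10
Total = 29 + 10 = 39

39


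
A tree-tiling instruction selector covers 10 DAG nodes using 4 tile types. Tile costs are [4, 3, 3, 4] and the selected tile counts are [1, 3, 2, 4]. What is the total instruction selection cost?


Total cost = sum(count_i * cost_i)
= 1*4 + 3*3 + 2*3 + 4*4
= 35

35


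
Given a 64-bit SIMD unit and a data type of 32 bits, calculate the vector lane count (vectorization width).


Width = SIMD bits / data type bits
= 64 / 32 = 2

2


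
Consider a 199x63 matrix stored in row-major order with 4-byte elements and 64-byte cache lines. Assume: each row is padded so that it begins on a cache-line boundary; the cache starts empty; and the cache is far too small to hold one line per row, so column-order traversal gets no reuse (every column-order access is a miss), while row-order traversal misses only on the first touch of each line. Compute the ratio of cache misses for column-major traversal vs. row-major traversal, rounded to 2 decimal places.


Each row occupies 63 * 4 = 252 bytes and starts on a line boundary, so it spans ceil(252 / 64) = 4 cache lines.
Row-major traversal misses (one per line touched): 199 * ceil(63 * 4 / 64) = 796
Column-major traversal misses (no reuse, every access misses): 199 * 63 = 12537
Ratio = 12537 / 796 = 15.75

15.75


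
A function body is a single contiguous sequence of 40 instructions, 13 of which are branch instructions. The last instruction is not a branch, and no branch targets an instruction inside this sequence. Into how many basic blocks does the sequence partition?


With no in-sequence branch targets, the leaders are the first instruction plus the instruction after each branch.
Number of basic blocks = branches + 1
= 13 + 1 = 14

14


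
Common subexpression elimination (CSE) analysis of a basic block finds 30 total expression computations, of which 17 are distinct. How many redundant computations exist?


CSE count = total expressions - unique expressions
= 30 - 17 = 13

13


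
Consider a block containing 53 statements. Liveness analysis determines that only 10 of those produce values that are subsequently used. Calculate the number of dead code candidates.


Dead code = total statements - live definitions
= 53 - 10 = 43

43


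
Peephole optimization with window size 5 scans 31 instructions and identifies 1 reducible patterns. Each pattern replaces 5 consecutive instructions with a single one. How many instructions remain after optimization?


Each match removes 4 instructions.
Total removed = 1 * 4 = 4
Remaining = 31 - 4 = 27

27


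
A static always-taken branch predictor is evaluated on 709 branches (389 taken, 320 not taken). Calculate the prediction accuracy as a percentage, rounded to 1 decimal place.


Predictor: always-taken
Correct predictions = 389
Accuracy = 389 / 709 * 100 = 54.9%

54.9


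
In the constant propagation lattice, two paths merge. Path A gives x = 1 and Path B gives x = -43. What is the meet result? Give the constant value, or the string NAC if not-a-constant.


Meet operation: if both paths give the same constant, result is that constant; if they differ, result is NAC (not-a-constant).
Path A: 1, Path B: -43 -> differ
Result: not-a-constant -> NAC

NAC


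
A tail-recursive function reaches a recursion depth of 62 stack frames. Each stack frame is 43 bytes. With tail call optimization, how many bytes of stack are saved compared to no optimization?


Without TCO: 62 * 43 = 2666 bytes
With TCO: reuse 1 frame = 43 bytes
Savings = 2666 - 43 = 2623

2623


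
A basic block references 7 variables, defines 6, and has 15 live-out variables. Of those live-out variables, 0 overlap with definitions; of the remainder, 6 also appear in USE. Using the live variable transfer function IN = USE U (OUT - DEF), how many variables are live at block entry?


OUT - DEF: 15 - 0 = 15
|IN| = |USE| + |OUT - DEF| - |USE ∩ (OUT - DEF)| = 7 + 15 - 6 = 16

16


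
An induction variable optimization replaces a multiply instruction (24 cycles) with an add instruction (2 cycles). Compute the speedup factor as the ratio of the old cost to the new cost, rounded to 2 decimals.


Ratio = mult_cost / add_cost = 24 / 2 = 12.0

12.0


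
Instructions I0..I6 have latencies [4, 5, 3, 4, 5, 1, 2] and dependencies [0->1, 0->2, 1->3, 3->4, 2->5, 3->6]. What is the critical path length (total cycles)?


Compute longest path through dependency graph: dist(Ik) = max over predecessors of dist + latency(Ik).
dist(I0) = latency 4 = 4
dist(I1) = dist(I0) + 5 = 4 + 5 = 9
dist(I2) = dist(I0) + 3 = 4 + 3 = 7
dist(I3) = dist(I1) + 4 = 9 + 4 = 13
dist(I4) = dist(I3) + 5 = 13 + 5 = 18
dist(I5) = dist(I2) + 1 = 7 + 1 = 8
dist(I6) = dist(I3) + 2 = 13 + 2 = 15
Critical path = max dist = 18

18


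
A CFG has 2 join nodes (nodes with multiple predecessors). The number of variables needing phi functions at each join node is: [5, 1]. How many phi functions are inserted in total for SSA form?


Total phi functions = sum of phi functions at each join node
= 5 + 1 = 6

6


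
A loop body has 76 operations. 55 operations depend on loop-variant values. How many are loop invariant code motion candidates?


Invariant candidates = total - loop-dependent
= 76 - 55 = 21

21


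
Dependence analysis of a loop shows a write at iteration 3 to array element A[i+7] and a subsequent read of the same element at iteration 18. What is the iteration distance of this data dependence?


Distance = read iteration - write iteration
= 18 - 3 = 15

15


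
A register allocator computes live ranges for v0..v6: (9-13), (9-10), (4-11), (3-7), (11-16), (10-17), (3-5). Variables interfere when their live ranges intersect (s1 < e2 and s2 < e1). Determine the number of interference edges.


Check all pairs for overlapping intervals.
Two intervals (s1,e1) and (s2,e2) overlap if s1 < e2 and s2 < e1.
v0 (9-13) vs v1..v6: overlaps v1, v2, v4, v5 -> 4
v1 (9-10) vs v2..v6: overlaps v2 -> 1
v2 (4-11) vs v3..v6: overlaps v3, v5, v6 -> 3
v3 (3-7) vs v4..v6: overlaps v6 -> 1
v4 (11-16) vs v5..v6: overlaps v5 -> 1
v5 (10-17) vs v6: overlaps none -> 0
Total overlapping pairs = 4 + 1 + 3 + 1 + 1 + 0 = 10

10


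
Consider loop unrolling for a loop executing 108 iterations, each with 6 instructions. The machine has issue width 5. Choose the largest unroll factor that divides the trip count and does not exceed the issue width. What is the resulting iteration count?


Largest divisor of 108 <= 5 is 4
New iterations = 108 / 4 = 27

27


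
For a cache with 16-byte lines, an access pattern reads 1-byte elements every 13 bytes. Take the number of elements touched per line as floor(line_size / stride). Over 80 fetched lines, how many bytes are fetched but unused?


Elements per line = floor(16 / 13) = 1
Bytes used per line = 1 * 1 = 1
Wasted per line = 16 - 1 = 15
Total wasted = 15 * 80 = 1200

1200


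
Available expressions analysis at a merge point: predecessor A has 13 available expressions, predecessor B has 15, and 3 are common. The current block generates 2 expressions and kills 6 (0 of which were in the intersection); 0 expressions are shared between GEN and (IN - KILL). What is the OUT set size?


IN = intersection of predecessors = 3
IN - KILL = 3 - 0 = 3
|OUT| = |GEN| + |IN - KILL| - |GEN ∩ (IN - KILL)| = 2 + 3 - 0 = 5

5


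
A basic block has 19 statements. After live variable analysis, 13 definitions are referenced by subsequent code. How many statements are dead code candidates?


Dead code = total statements - live definitions
= 19 - 13 = 6

6


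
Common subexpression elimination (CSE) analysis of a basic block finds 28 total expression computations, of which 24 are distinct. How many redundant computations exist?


CSE count = total expressions - unique expressions
= 28 - 24 = 4

4


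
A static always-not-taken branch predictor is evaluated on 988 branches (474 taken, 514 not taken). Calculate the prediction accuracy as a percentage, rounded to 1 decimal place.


Predictor: always-not-taken
Correct predictions = 514
Accuracy = 514 / 988 * 100 = 52.0%

52.0


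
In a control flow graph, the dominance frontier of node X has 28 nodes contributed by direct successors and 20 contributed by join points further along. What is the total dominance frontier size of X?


DF(X) = direct successor contributions + join point contributions
= 28 + 20 = 48

48


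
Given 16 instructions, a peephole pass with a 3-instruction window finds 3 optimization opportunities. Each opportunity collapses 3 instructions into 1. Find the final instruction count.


Each match removes 2 instructions.
Total removed = 3 * 2 = 6
Remaining = 16 - 6 = 10

10


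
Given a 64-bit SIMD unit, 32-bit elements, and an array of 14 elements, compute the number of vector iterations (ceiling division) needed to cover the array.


Width = 64 / 32 = 2 elements per vector op
Iterations = ceil(14 / 2) = 7

7


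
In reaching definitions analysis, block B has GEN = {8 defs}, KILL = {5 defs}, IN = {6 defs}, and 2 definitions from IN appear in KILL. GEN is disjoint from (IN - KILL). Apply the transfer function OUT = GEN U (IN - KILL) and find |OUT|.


IN - KILL: 6 - 2 = 4 surviving definitions
OUT = GEN + surviving = 8 + 4 = 12

12


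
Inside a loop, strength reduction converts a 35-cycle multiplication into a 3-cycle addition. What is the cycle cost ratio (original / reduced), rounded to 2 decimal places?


Ratio = mult_cost / add_cost = 35 / 3 = 11.67

11.67


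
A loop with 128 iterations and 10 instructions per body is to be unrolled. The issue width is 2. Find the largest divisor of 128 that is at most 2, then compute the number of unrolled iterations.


Largest divisor of 128 <= 2 is 2
New iterations = 128 / 2 = 64

64


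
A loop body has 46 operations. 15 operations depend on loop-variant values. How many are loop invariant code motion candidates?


Invariant candidates = total - loop-dependent
= 46 - 15 = 31

31


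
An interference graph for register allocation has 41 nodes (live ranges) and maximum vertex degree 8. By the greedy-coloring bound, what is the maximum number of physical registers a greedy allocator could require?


Greedy coloring never needs more than (max_degree + 1) colors: when coloring a vertex, at most max_degree neighbors are already colored.
Upper bound = 8 + 1 = 9

9


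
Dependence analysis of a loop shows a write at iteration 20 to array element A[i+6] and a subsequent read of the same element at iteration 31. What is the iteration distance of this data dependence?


Distance = read iteration - write iteration
= 31 - 20 = 11

11


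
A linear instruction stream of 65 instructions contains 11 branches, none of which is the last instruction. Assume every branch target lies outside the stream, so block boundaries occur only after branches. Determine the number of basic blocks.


With no in-sequence branch targets, the leaders are the first instruction plus the instruction after each branch.
Number of basic blocks = branches + 1
= 11 + 1 = 12

12


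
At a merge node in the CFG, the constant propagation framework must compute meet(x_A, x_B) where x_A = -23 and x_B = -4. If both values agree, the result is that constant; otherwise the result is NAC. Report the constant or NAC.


Meet operation: if both paths give the same constant, result is that constant; if they differ, result is NAC (not-a-constant).
Path A: -23, Path B: -4 -> differ
Result: not-a-constant -> NAC

NAC


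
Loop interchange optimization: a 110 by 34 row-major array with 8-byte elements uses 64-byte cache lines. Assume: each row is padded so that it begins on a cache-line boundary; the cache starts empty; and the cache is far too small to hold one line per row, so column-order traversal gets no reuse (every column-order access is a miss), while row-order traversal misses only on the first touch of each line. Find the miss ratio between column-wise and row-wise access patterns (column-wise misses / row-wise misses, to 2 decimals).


Each row occupies 34 * 8 = 272 bytes and starts on a line boundary, so it spans ceil(272 / 64) = 5 cache lines.
Row-major traversal misses (one per line touched): 110 * ceil(34 * 8 / 64) = 550
Column-major traversal misses (no reuse, every access misses): 110 * 34 = 3740
Ratio = 3740 / 550 = 6.8

6.8


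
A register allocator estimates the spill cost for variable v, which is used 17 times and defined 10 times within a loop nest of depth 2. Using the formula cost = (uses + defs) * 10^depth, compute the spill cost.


uses + defs = 17 + 10 = 27
10^2 = 100
Spill cost = 27 * 100 = 2700

2700


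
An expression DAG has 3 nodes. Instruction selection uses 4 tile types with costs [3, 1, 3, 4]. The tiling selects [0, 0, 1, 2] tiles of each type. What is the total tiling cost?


Total cost = sum(count_i * cost_i)
= 0*3 + 0*1 + 1*3 + 2*4
= 11

11


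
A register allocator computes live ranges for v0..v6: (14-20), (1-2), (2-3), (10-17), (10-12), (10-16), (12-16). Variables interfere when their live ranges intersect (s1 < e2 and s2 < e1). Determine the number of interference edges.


Check all pairs for overlapping intervals.
Two intervals (s1,e1) and (s2,e2) overlap if s1 < e2 and s2 < e1.
v0 (14-20) vs v1..v6: overlaps v3, v5, v6 -> 3
v1 (1-2) vs v2..v6: overlaps none -> 0
v2 (2-3) vs v3..v6: overlaps none -> 0
v3 (10-17) vs v4..v6: overlaps v4, v5, v6 -> 3
v4 (10-12) vs v5..v6: overlaps v5 -> 1
v5 (10-16) vs v6: overlaps v6 -> 1
Total overlapping pairs = 3 + 0 + 0 + 3 + 1 + 1 = 8

8


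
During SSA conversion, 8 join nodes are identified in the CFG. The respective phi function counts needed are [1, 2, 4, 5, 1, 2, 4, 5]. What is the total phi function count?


Total phi functions = sum of phi functions at each join node
= 1 + 2 + 4 + 5 + 1 + 2 + 4 + 5 = 24

24


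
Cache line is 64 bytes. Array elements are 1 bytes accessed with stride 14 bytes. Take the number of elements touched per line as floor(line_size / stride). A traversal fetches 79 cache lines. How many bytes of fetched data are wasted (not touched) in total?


Elements per line = floor(64 / 14) = 4
Bytes used per line = 4 * 1 = 4
Wasted per line = 64 - 4 = 60
Total wasted = 60 * 79 = 4740

4740


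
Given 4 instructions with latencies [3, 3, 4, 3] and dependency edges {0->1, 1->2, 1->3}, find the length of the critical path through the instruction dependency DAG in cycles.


Compute longest path through dependency graph: dist(Ik) = max over predecessors of dist + latency(Ik).
dist(I0) = latency 3 = 3
dist(I1) = dist(I0) + 3 = 3 + 3 = 6
dist(I2) = dist(I1) + 4 = 6 + 4 = 10
dist(I3) = dist(I1) + 3 = 6 + 3 = 9
Critical path = max dist = 10

10


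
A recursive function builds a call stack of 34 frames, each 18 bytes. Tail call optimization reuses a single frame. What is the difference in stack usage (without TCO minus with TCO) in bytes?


Without TCO: 34 * 18 = 612 bytes
With TCO: reuse 1 frame = 18 bytes
Savings = 612 - 18 = 594

594
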